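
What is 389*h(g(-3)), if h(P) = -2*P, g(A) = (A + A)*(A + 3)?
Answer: 0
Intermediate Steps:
g(A) = 2*A*(3 + A) (g(A) = (2*A)*(3 + A) = 2*A*(3 + A))
389*h(g(-3)) = 389*(-4*(-3)*(3 - 3)) = 389*(-4*(-3)*0) = 389*(-2*0) = 389*0 = 0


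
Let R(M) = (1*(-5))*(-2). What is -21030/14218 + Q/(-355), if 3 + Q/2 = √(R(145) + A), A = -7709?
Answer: -3690171/2523695 - 2*I*√7699/355 ≈ -1.4622 - 0.49433*I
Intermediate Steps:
R(M) = 10 (R(M) = -5*(-2) = 10)
Q = -6 + 2*I*√7699 (Q = -6 + 2*√(10 - 7709) = -6 + 2*√(-7699) = -6 + 2*(I*√7699) = -6 + 2*I*√7699 ≈ -6.0 + 175.49*I)
-21030/14218 + Q/(-355) = -21030/14218 + (-6 + 2*I*√7699)/(-355) = -21030*1/14218 + (-6 + 2*I*√7699)*(-1/355) = -10515/7109 + (6/355 - 2*I*√7699/355) = -3690171/2523695 - 2*I*√7699/355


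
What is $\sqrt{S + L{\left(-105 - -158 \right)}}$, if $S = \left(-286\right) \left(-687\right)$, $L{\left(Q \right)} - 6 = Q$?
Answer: $\sqrt{196541} \approx 443.33$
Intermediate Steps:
$L{\left(Q \right)} = 6 + Q$
$S = 196482$
$\sqrt{S + L{\left(-105 - -158 \right)}} = \sqrt{196482 + \left(6 - -53\right)} = \sqrt{196482 + \left(6 + \left(-105 + 158\right)\right)} = \sqrt{196482 + \left(6 + 53\right)} = \sqrt{196482 + 59} = \sqrt{196541}$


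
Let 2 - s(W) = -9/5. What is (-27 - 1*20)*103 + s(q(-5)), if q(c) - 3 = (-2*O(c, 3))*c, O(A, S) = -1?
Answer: -24186/5 ≈ -4837.2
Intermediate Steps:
q(c) = 3 + 2*c (q(c) = 3 + (-2*(-1))*c = 3 + 2*c)
s(W) = 19/5 (s(W) = 2 - (-9)/5 = 2 - 1*(-9/5) = 2 + 9/5 = 19/5)
(-27 - 1*20)*103 + s(q(-5)) = (-27 - 1*20)*103 + 19/5 = (-27 - 20)*103 + 19/5 = -47*103 + 19/5 = -4841 + 19/5 = -24186/5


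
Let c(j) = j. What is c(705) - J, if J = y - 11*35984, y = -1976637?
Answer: 2373166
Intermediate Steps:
J = -2372461 (J = -1976637 - 11*35984 = -1976637 - 395824 = -2372461)
c(705) - J = 705 - 1*(-2372461) = 705 + 2372461 = 2373166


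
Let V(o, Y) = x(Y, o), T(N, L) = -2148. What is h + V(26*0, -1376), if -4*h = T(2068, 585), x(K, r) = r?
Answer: 537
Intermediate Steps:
V(o, Y) = o
h = 537 (h = -1/4*(-2148) = 537)
h + V(26*0, -1376) = 537 + 26*0 = 537 + 0 = 537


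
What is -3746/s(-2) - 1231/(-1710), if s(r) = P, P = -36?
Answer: 29861/285 ≈ 104.78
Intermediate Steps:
s(r) = -36
-3746/s(-2) - 1231/(-1710) = -3746/(-36) - 1231/(-1710) = -3746*(-1/36) - 1231*(-1/1710) = 1873/18 + 1231/1710 = 29861/285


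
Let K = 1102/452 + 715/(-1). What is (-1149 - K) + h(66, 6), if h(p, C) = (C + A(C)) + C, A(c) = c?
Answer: -94567/226 ≈ -418.44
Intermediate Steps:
K = -161039/226 (K = 1102*(1/452) + 715*(-1) = 551/226 - 715 = -161039/226 ≈ -712.56)
h(p, C) = 3*C (h(p, C) = (C + C) + C = 2*C + C = 3*C)
(-1149 - K) + h(66, 6) = (-1149 - 1*(-161039/226)) + 3*6 = (-1149 + 161039/226) + 18 = -98635/226 + 18 = -94567/226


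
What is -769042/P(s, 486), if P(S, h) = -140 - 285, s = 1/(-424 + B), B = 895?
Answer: 769042/425 ≈ 1809.5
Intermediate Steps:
s = 1/471 (s = 1/(-424 + 895) = 1/471 ≈ 0.0021231)
P(S, h) = -425
-769042/P(s, 486) = -769042/(-425) = -769042*(-1/425) = 769042/425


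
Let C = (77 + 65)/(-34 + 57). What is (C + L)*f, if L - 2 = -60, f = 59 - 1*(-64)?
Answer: -146616/23 ≈ -6374.6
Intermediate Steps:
f = 123 (f = 59 + 64 = 123)
L = -58 (L = 2 - 60 = -58)
C = 142/23 ≈ 6.1739
(C + L)*f = (142/23 - 58)*123 = -1192/23*123 = -146616/23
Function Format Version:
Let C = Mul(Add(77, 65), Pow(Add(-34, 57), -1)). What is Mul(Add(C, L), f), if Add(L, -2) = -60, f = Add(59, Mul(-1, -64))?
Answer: Rational(-146616, 23) ≈ -6374.6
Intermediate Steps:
f = 123 (f = Add(59, 64) = 123)
L = -58 (L = Add(2, -60) = -58)
C = Rational(142, 23) (C = Mul(142, Pow(23, -1)) = Mul(142, Rational(1, 23)) = Rational(142, 23) ≈ 6.1739)
Mul(Add(C, L), f) = Mul(Add(Rational(142, 23), -58), 123) = Mul(Rational(-1192, 23), 123) = Rational(-146616, 23)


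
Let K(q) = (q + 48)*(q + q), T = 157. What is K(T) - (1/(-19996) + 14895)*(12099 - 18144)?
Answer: 1801732475375/19996 ≈ 9.0105e+7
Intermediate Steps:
K(q) = 2*q*(48 + q) (K(q) = (48 + q)*(2*q) = 2*q*(48 + q))
K(T) - (1/(-19996) + 14895)*(12099 - 18144) = 2*157*(48 + 157) - (1/(-19996) + 14895)*(12099 - 18144) = 2*157*205 - (-1/19996 + 14895)*(-6045) = 64370 - 297840419*(-6045)/19996 = 64370 - 1*(-1800445332855/19996) = 64370 + 1800445332855/19996 = 1801732475375/19996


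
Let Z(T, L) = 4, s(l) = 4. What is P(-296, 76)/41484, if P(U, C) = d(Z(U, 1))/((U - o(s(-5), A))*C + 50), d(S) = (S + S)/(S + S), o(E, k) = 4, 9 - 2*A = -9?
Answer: -1/943761000 ≈ -1.0596e-9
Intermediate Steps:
A = 9 (A = 9/2 - 1/2*(-9) = 9/2 + 9/2 = 9)
d(S) = 1 (d(S) = (2*S)/((2*S)) = (2*S)*(1/(2*S)) = 1)
P(U, C) = 1/(50 + C*(-4 + U)) (P(U, C) = 1/((U - 1*4)*C + 50) = 1/((U - 4)*C + 50) = 1/((-4 + U)*C + 50) = 1/(C*(-4 + U) + 50) = 1/(50 + C*(-4 + U)))
P(-296, 76)/41484 = 1/((50 - 4*76 + 76*(-296))*41484) = (1/41484)/(50 - 304 - 22496) = (1/41484)/(-22750) = -1/22750*1/41484 = -1/943761000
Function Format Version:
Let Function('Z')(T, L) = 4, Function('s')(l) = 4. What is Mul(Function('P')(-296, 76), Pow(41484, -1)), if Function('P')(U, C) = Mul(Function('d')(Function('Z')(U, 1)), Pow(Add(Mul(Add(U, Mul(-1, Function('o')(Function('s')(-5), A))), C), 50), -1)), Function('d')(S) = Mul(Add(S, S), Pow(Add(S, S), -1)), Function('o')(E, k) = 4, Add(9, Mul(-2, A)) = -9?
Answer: Rational(-1, 943761000) ≈ -1.0596e-9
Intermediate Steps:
A = 9 (A = Add(Rational(9, 2), Mul(Rational(-1, 2), -9)) = Add(Rational(9, 2), Rational(9, 2)) = 9)
Function('d')(S) = 1 (Function('d')(S) = Mul(Mul(2, S), Pow(Mul(2, S), -1)) = Mul(Mul(2, S), Mul(Rational(1, 2), Pow(S, -1))) = 1)
Function('P')(U, C) = Pow(Add(50, Mul(C, Add(-4, U))), -1) (Function('P')(U, C) = Mul(1, Pow(Add(Mul(Add(U, Mul(-1, 4)), C), 50), -1)) = Mul(1, Pow(Add(Mul(Add(U, -4), C), 50), -1)) = Mul(1, Pow(Add(Mul(Add(-4, U), C), 50), -1)) = Mul(1, Pow(Add(Mul(C, Add(-4, U)), 50), -1)) = Mul(1, Pow(Add(50, Mul(C, Add(-4, U))), -1)) = Pow(Add(50, Mul(C, Add(-4, U))), -1))
Mul(Function('P')(-296, 76), Pow(41484, -1)) = Mul(Pow(Add(50, Mul(-4, 76), Mul(76, -296)), -1), Pow(41484, -1)) = Mul(Pow(Add(50, -304, -22496), -1), Rational(1, 41484)) = Mul(Pow(-22750, -1), Rational(1, 41484)) = Mul(Rational(-1, 22750), Rational(1, 41484)) = Rational(-1, 943761000)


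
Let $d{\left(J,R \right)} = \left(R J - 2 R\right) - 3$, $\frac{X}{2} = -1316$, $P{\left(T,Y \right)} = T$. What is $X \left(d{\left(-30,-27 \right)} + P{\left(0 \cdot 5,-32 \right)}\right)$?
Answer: $-2266152$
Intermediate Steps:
$X = -2632$ ($X = 2 \left(-1316\right) = -2632$)
$d{\left(J,R \right)} = -3 - 2 R + J R$ ($d{\left(J,R \right)} = \left(J R - 2 R\right) - 3 = \left(- 2 R + J R\right) - 3 = -3 - 2 R + J R$)
$X \left(d{\left(-30,-27 \right)} + P{\left(0 \cdot 5,-32 \right)}\right) = - 2632 \left(\left(-3 - -54 - -810\right) + 0 \cdot 5\right) = - 2632 \left(\left(-3 + 54 + 810\right) + 0\right) = - 2632 \left(861 + 0\right) = \left(-2632\right) 861 = -2266152$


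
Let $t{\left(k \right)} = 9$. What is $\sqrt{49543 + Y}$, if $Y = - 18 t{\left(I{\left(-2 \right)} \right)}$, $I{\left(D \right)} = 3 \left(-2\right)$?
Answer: $\sqrt{49381} \approx 222.22$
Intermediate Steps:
$I{\left(D \right)} = -6$
$Y = -162$ ($Y = \left(-18\right) 9 = -162$)
$\sqrt{49543 + Y} = \sqrt{49543 - 162} = \sqrt{49381}$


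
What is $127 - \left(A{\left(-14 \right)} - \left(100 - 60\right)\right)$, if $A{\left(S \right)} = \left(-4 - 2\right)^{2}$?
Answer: $131$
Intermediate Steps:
$A{\left(S \right)} = 36$ ($A{\left(S \right)} = \left(-6\right)^{2} = 36$)
$127 - \left(A{\left(-14 \right)} - \left(100 - 60\right)\right) = 127 - \left(36 - \left(100 - 60\right)\right) = 127 - \left(36 - 40\right) = 127 - -4 = 127 + 4 = 131$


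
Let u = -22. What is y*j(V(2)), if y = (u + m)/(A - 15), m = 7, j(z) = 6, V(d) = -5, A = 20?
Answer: -18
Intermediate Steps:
y = -3 (y = (-22 + 7)/(20 - 15) = -15/5 = -15*⅕ = -3)
y*j(V(2)) = -3*6 = -18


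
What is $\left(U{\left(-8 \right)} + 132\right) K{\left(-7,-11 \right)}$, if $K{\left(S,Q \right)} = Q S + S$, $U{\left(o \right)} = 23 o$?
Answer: $-3640$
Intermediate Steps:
$K{\left(S,Q \right)} = S + Q S$
$\left(U{\left(-8 \right)} + 132\right) K{\left(-7,-11 \right)} = \left(23 \left(-8\right) + 132\right) \left(- 7 \left(1 - 11\right)\right) = \left(-184 + 132\right) \left(\left(-7\right) \left(-10\right)\right) = \left(-52\right) 70 = -3640$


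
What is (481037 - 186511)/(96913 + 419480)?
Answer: 294526/516393 ≈ 0.57035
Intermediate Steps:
(481037 - 186511)/(96913 + 419480) = 294526/516393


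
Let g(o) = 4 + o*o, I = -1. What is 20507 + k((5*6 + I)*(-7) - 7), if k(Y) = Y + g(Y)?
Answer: 64401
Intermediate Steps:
g(o) = 4 + o²
k(Y) = 4 + Y + Y² (k(Y) = Y + (4 + Y²) = 4 + Y + Y²)
20507 + k((5*6 + I)*(-7) - 7) = 20507 + (4 + ((5*6 - 1)*(-7) - 7) + ((5*6 - 1)*(-7) - 7)²) = 20507 + (4 + ((30 - 1)*(-7) - 7) + ((30 - 1)*(-7) - 7)²) = 20507 + (4 + (29*(-7) - 7) + (29*(-7) - 7)²) = 20507 + (4 + (-203 - 7) + (-203 - 7)²) = 20507 + (4 - 210 + (-210)²) = 20507 + (4 - 210 + 44100) = 20507 + 43894 = 64401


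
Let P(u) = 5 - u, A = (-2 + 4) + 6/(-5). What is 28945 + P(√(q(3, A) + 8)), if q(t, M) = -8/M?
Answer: 28950 - I*√2 ≈ 28950.0 - 1.4142*I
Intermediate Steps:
A = ⅘ (A = 2 + 6*(-⅕) = 2 - 6/5 = ⅘ ≈ 0.80000)
28945 + P(√(q(3, A) + 8)) = 28945 + (5 - √(-8/⅘ + 8)) = 28945 + (5 - √(-8*5/4 + 8)) = 28945 + (5 - √(-10 + 8)) = 28945 + (5 - √(-2)) = 28945 + (5 - I*√2) = 28950 - I*√2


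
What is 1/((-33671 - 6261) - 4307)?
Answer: -1/44239 ≈ -2.2604e-5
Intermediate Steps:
1/((-33671 - 6261) - 4307) = 1/(-39932 - 4307) = 1/(-44239) = -1/44239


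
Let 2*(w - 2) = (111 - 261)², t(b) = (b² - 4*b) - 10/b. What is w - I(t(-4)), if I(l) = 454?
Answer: 10798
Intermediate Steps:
t(b) = b² - 10/b - 4*b
w = 11252 (w = 2 + (111 - 261)²/2 = 2 + (½)*(-150)² = 2 + (½)*22500 = 2 + 11250 = 11252)
w - I(t(-4)) = 11252 - 1*454 = 11252 - 454 = 10798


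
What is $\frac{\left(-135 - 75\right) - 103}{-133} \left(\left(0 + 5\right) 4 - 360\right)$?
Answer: $- \frac{106420}{133} \approx -800.15$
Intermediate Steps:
$\frac{\left(-135 - 75\right) - 103}{-133} \left(\left(0 + 5\right) 4 - 360\right) = \left(-210 - 103\right) \left(- \frac{1}{133}\right) \left(5 \cdot 4 - 360\right) = \left(-313\right) \left(- \frac{1}{133}\right) \left(20 - 360\right) = \frac{313}{133} \left(-340\right) = - \frac{106420}{133}$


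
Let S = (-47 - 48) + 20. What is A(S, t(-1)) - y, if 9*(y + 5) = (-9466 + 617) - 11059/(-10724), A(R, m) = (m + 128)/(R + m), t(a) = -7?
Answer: 1301418953/1319052 ≈ 986.63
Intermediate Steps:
S = -75 (S = -95 + 20 = -75)
A(R, m) = (128 + m)/(R + m)
y = -31789399/32172 (y = -5 + ((-9466 + 617) - 11059/(-10724))/9 = -5 + (-8849 - 11059*(-1/10724))/9 = -5 + (-8849 + 11059/10724)/9 = -5 + (1/9)*(-94885617/10724) = -5 - 31628539/32172 = -31789399/32172 ≈ -988.11)
A(S, t(-1)) - y = (128 - 7)/(-75 - 7) - 1*(-31789399/32172) = 121/(-82) + 31789399/32172 = -1/82*121 + 31789399/32172 = -121/82 + 31789399/32172 = 1301418953/1319052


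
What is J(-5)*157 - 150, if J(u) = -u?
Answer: 635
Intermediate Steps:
J(-5)*157 - 150 = -1*(-5)*157 - 150 = 5*157 - 150 = 785 - 150 = 635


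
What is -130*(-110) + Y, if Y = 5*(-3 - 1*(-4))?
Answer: 14305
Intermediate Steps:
Y = 5 (Y = 5*(-3 + 4) = 5*1 = 5)
-130*(-110) + Y = -130*(-110) + 5 = 14300 + 5 = 14305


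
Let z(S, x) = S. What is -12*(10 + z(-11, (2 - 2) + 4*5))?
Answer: 12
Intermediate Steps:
-12*(10 + z(-11, (2 - 2) + 4*5)) = -12*(10 - 11) = -12*(-1) = 12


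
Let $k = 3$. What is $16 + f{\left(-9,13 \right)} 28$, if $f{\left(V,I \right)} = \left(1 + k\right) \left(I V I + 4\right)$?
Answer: $-169888$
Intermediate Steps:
$f{\left(V,I \right)} = 16 + 4 V I^{2}$ ($f{\left(V,I \right)} = \left(1 + 3\right) \left(I V I + 4\right) = 4 \left(V I^{2} + 4\right) = 4 \left(4 + V I^{2}\right) = 16 + 4 V I^{2}$)
$16 + f{\left(-9,13 \right)} 28 = 16 + \left(16 + 4 \left(-9\right) 13^{2}\right) 28 = 16 + \left(16 + 4 \left(-9\right) 169\right) 28 = 16 + \left(16 - 6084\right) 28 = 16 - 169904 = -169888$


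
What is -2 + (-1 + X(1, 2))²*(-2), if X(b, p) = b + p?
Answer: -10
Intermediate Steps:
-2 + (-1 + X(1, 2))²*(-2) = -2 + (-1 + (1 + 2))²*(-2) = -2 + (-1 + 3)²*(-2) = -2 + 2²*(-2) = -2 + 4*(-2) = -2 - 8 = -10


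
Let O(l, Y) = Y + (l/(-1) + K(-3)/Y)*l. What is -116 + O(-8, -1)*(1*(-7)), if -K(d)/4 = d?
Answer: -333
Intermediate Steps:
K(d) = -4*d
O(l, Y) = Y + l*(-l + 12/Y) (O(l, Y) = Y + (l/(-1) + (-4*(-3))/Y)*l = Y + (l*(-1) + 12/Y)*l = Y + (-l + 12/Y)*l = Y + l*(-l + 12/Y))
-116 + O(-8, -1)*(1*(-7)) = -116 + (-1 - 1*(-8)² + 12*(-8)/(-1))*(1*(-7)) = -116 + (-1 - 1*64 + 12*(-8)*(-1))*(-7) = -116 + (-1 - 64 + 96)*(-7) = -116 + 31*(-7) = -116 - 217 = -333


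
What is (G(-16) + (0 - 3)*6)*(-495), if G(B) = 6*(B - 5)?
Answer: 71280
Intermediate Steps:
G(B) = -30 + 6*B (G(B) = 6*(-5 + B) = -30 + 6*B)
(G(-16) + (0 - 3)*6)*(-495) = ((-30 + 6*(-16)) + (0 - 3)*6)*(-495) = ((-30 - 96) - 3*6)*(-495) = (-126 - 18)*(-495) = -144*(-495) = 71280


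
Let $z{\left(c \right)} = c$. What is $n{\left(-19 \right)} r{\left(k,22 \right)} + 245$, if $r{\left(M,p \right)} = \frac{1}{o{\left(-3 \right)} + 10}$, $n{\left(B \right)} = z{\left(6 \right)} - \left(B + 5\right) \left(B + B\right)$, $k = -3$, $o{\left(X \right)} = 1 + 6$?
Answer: $\frac{3639}{17} \approx 214.06$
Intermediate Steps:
$o{\left(X \right)} = 7$
$n{\left(B \right)} = 6 - 2 B \left(5 + B\right)$ ($n{\left(B \right)} = 6 - \left(B + 5\right) \left(B + B\right) = 6 - \left(5 + B\right) 2 B = 6 - 2 B \left(5 + B\right)$)
$r{\left(M,p \right)} = \frac{1}{17}$ ($r{\left(M,p \right)} = \frac{1}{7 + 10} = \frac{1}{17}$)
$n{\left(-19 \right)} r{\left(k,22 \right)} + 245 = \left(6 - -190 - 2 \left(-19\right)^{2}\right) \frac{1}{17} + 245 = \left(6 + 190 - 722\right) \frac{1}{17} + 245 = \left(-526\right) \frac{1}{17} + 245 = - \frac{526}{17} + 245 = \frac{3639}{17}$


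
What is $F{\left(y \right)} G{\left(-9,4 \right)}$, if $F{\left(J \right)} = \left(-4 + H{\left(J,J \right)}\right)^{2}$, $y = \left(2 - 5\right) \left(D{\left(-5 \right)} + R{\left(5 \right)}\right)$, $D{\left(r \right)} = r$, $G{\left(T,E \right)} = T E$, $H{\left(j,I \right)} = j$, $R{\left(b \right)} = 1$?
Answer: $-2304$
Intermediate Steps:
$G{\left(T,E \right)} = E T$
$y = 12$ ($y = \left(2 - 5\right) \left(-5 + 1\right) = \left(-3\right) \left(-4\right) = 12$)
$F{\left(J \right)} = \left(-4 + J\right)^{2}$
$F{\left(y \right)} G{\left(-9,4 \right)} = \left(-4 + 12\right)^{2} \cdot 4 \left(-9\right) = 8^{2} \left(-36\right) = 64 \left(-36\right) = -2304$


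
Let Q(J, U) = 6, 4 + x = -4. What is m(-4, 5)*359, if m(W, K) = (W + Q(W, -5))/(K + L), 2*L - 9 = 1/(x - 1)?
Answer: 6462/85 ≈ 76.024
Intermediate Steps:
x = -8 (x = -4 - 4 = -8)
L = 40/9 (L = 9/2 + 1/(2*(-8 - 1)) = 9/2 + (1/2)/(-9) = 9/2 + (1/2)*(-1/9) = 9/2 - 1/18 = 40/9 ≈ 4.4444)
m(W, K) = (6 + W)/(40/9 + K) (m(W, K) = (W + 6)/(K + 40/9) = (6 + W)/(40/9 + K))
m(-4, 5)*359 = (9*(6 - 4)/(40 + 9*5))*359 = (9*2/(40 + 45))*359 = (9*2/85)*359 = (9*(1/85)*2)*359 = (18/85)*359 = 6462/85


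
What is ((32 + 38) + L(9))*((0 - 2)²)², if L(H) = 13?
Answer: 1328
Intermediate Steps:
((32 + 38) + L(9))*((0 - 2)²)² = ((32 + 38) + 13)*((0 - 2)²)² = (70 + 13)*((-2)²)² = 83*4² = 83*16 = 1328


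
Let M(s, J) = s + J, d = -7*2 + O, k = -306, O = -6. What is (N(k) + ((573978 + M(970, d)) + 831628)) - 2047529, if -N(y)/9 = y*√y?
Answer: -640973 + 8262*I*√34 ≈ -6.4097e+5 + 48175.0*I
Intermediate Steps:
d = -20 (d = -7*2 - 6 = -14 - 6 = -20)
M(s, J) = J + s
N(y) = -9*y^(3/2) (N(y) = -9*y*√y = -9*y^(3/2))
(N(k) + ((573978 + M(970, d)) + 831628)) - 2047529 = (-(-8262)*I*√34 + ((573978 + (-20 + 970)) + 831628)) - 2047529 = (-(-8262)*I*√34 + ((573978 + 950) + 831628)) - 2047529 = (8262*I*√34 + (574928 + 831628)) - 2047529 = (8262*I*√34 + 1406556) - 2047529 = (1406556 + 8262*I*√34) - 2047529 = -640973 + 8262*I*√34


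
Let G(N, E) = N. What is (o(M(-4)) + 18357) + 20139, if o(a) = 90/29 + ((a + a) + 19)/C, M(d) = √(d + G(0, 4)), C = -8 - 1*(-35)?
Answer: 30145349/783 + 4*I/27 ≈ 38500.0 + 0.14815*I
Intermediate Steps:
C = 27 (C = -8 + 35 = 27)
M(d) = √d (M(d) = √(d + 0) = √d)
o(a) = 2981/783 + 2*a/27 (o(a) = 90/29 + ((a + a) + 19)/27 = 90*(1/29) + (2*a + 19)*(1/27) = 90/29 + (19 + 2*a)*(1/27) = 90/29 + (19/27 + 2*a/27) = 2981/783 + 2*a/27)
(o(M(-4)) + 18357) + 20139 = ((2981/783 + 2*√(-4)/27) + 18357) + 20139 = ((2981/783 + 2*(2*I)/27) + 18357) + 20139 = ((2981/783 + 4*I/27) + 18357) + 20139 = (14376512/783 + 4*I/27) + 20139 = 30145349/783 + 4*I/27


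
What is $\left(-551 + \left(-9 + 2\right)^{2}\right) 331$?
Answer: $-166162$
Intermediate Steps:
$\left(-551 + \left(-9 + 2\right)^{2}\right) 331 = \left(-551 + \left(-7\right)^{2}\right) 331 = \left(-551 + 49\right) 331 = \left(-502\right) 331 = -166162$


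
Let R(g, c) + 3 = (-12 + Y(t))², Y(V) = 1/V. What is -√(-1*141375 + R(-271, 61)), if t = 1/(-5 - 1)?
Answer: -I*√141054 ≈ -375.57*I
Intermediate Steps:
t = -⅙ (t = 1/(-6) = -⅙ ≈ -0.16667)
R(g, c) = 321 (R(g, c) = -3 + (-12 + 1/(-⅙))² = -3 + (-12 - 6)² = -3 + (-18)² = -3 + 324 = 321)
-√(-1*141375 + R(-271, 61)) = -√(-1*141375 + 321) = -√(-141375 + 321) = -√(-141054) = -I*√141054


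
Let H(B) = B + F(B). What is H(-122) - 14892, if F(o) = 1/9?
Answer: -135125/9 ≈ -15014.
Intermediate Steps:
F(o) = ⅑
H(B) = ⅑ + B (H(B) = B + ⅑ = ⅑ + B)
H(-122) - 14892 = (⅑ - 122) - 14892 = -1097/9 - 14892 = -135125/9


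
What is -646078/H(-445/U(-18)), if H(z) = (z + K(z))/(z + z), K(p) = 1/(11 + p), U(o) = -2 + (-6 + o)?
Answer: -420331886020/325971 ≈ -1.2895e+6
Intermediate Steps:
U(o) = -8 + o
H(z) = (z + 1/(11 + z))/(2*z) (H(z) = (z + 1/(11 + z))/(z + z) = (z + 1/(11 + z))/((2*z)) = (z + 1/(11 + z))*(1/(2*z)) = (z + 1/(11 + z))/(2*z))
-646078/H(-445/U(-18)) = -646078*(-890*(11 - 445/(-8 - 18))/((1 + (-445/(-8 - 18))*(11 - 445/(-8 - 18)))*(-8 - 18))) = -646078*445*(11 - 445/(-26))/(13*(1 + (-445/(-26))*(11 - 445/(-26)))) = -646078*445*(11 - 445*(-1/26))/(13*(1 + (-445*(-1/26))*(11 - 445*(-1/26)))) = -646078*445*(11 + 445/26)/(13*(1 + 445*(11 + 445/26)/26)) = -646078*325295/(338*(1 + (445/26)*(731/26))) = -646078*325295/(338*(1 + 325295/676)) = -646078/((½)*(26/445)*(26/731)*(325971/676)) = -646078/325971/650590 = -646078*650590/325971 = -420331886020/325971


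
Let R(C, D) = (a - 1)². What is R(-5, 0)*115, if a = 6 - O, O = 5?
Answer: 0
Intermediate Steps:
a = 1 (a = 6 - 1*5 = 6 - 5 = 1)
R(C, D) = 0 (R(C, D) = (1 - 1)² = 0² = 0)
R(-5, 0)*115 = 0*115 = 0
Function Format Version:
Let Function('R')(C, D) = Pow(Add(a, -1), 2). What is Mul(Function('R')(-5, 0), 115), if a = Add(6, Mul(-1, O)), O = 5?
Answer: 0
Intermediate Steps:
a = 1 (a = Add(6, Mul(-1, 5)) = Add(6, -5) = 1)
Function('R')(C, D) = 0 (Function('R')(C, D) = Pow(Add(1, -1), 2) = Pow(0, 2) = 0)
Mul(Function('R')(-5, 0), 115) = Mul(0, 115) = 0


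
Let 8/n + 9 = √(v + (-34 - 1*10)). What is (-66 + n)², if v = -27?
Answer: 4*(6641*I + 9933*√71)/(5*I + 9*√71) ≈ 4418.6 + 58.96*I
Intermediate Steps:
n = 8/(-9 + I*√71) (n = 8/(-9 + √(-27 + (-34 - 1*10))) = 8/(-9 + √(-27 + (-34 - 10))) = 8/(-9 + √(-27 - 44)) = 8/(-9 + √(-71)) = 8/(-9 + I*√71) ≈ -0.47368 - 0.44348*I)
(-66 + n)² = (-66 + (-9/19 - I*√71/19))² = (-1263/19 - I*√71/19)²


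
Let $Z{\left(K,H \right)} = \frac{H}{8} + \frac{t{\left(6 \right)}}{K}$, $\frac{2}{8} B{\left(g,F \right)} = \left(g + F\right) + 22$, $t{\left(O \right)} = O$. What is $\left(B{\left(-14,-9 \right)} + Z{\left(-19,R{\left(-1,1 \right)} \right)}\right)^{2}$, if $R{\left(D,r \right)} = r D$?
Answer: $\frac{455625}{23104} \approx 19.721$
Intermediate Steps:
$B{\left(g,F \right)} = 88 + 4 F + 4 g$ ($B{\left(g,F \right)} = 4 \left(\left(g + F\right) + 22\right) = 4 \left(\left(F + g\right) + 22\right) = 4 \left(22 + F + g\right) = 88 + 4 F + 4 g$)
$R{\left(D,r \right)} = D r$
$Z{\left(K,H \right)} = \frac{6}{K} + \frac{H}{8}$ ($Z{\left(K,H \right)} = \frac{H}{8} + \frac{6}{K} = \frac{6}{K} + \frac{H}{8}$)
$\left(B{\left(-14,-9 \right)} + Z{\left(-19,R{\left(-1,1 \right)} \right)}\right)^{2} = \left(\left(88 + 4 \left(-9\right) + 4 \left(-14\right)\right) + \left(\frac{6}{-19} + \frac{\left(-1\right) 1}{8}\right)\right)^{2} = \left(\left(88 - 36 - 56\right) + \left(6 \left(- \frac{1}{19}\right) + \frac{1}{8} \left(-1\right)\right)\right)^{2} = \left(-4 - \frac{67}{152}\right)^{2} = \left(- \frac{675}{152}\right)^{2} = \frac{455625}{23104}$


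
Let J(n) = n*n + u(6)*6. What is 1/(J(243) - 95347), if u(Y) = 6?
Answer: -1/36262 ≈ -2.7577e-5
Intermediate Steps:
J(n) = 36 + n**2 (J(n) = n*n + 6*6 = n**2 + 36 = 36 + n**2)
1/(J(243) - 95347) = 1/((36 + 243**2) - 95347) = 1/((36 + 59049) - 95347) = 1/(59085 - 95347) = 1/(-36262) = -1/36262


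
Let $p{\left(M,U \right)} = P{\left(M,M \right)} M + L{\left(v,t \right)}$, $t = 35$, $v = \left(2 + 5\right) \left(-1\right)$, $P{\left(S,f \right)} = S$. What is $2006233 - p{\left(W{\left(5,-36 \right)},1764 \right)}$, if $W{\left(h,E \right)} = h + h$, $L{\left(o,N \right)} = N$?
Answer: $2006098$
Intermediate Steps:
$v = -7$ ($v = 7 \left(-1\right) = -7$)
$W{\left(h,E \right)} = 2 h$
$p{\left(M,U \right)} = 35 + M^{2}$ ($p{\left(M,U \right)} = M M + 35 = M^{2} + 35 = 35 + M^{2}$)
$2006233 - p{\left(W{\left(5,-36 \right)},1764 \right)} = 2006233 - \left(35 + \left(2 \cdot 5\right)^{2}\right) = 2006233 - \left(35 + 10^{2}\right) = 2006233 - \left(35 + 100\right) = 2006233 - 135 = 2006098$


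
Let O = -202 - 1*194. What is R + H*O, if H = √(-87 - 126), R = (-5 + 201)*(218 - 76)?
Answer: 27832 - 396*I*√213 ≈ 27832.0 - 5779.4*I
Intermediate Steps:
O = -396 (O = -202 - 194 = -396)
R = 27832 (R = 196*142 = 27832)
H = I*√213 (H = √(-213) = I*√213 ≈ 14.595*I)
R + H*O = 27832 + (I*√213)*(-396) = 27832 - 396*I*√213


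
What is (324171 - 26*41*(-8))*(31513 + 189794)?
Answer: 73628617593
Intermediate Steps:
(324171 - 26*41*(-8))*(31513 + 189794) = (324171 - 1066*(-8))*221307 = (324171 + 8528)*221307 = 332699*221307 = 73628617593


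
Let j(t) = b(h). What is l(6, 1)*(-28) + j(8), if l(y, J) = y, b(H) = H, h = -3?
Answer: -171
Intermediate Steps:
j(t) = -3
l(6, 1)*(-28) + j(8) = 6*(-28) - 3 = -168 - 3 = -171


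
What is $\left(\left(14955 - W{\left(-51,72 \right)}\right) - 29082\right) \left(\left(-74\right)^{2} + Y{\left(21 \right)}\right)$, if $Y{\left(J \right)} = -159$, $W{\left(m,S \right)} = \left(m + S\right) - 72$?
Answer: $-74842092$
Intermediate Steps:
$W{\left(m,S \right)} = -72 + S + m$ ($W{\left(m,S \right)} = \left(S + m\right) - 72 = -72 + S + m$)
$\left(\left(14955 - W{\left(-51,72 \right)}\right) - 29082\right) \left(\left(-74\right)^{2} + Y{\left(21 \right)}\right) = \left(\left(14955 - \left(-72 + 72 - 51\right)\right) - 29082\right) \left(\left(-74\right)^{2} - 159\right) = \left(\left(14955 - -51\right) - 29082\right) \left(5476 - 159\right) = \left(\left(14955 + 51\right) - 29082\right) 5317 = \left(15006 - 29082\right) 5317 = \left(-14076\right) 5317 = -74842092$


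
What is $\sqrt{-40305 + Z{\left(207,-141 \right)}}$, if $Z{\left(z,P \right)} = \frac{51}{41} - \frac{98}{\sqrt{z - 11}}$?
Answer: $\frac{i \sqrt{67762381}}{41} \approx 200.78 i$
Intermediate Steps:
$Z{\left(z,P \right)} = \frac{51}{41} - \frac{98}{\sqrt{-11 + z}}$ ($Z{\left(z,P \right)} = 51 \cdot \frac{1}{41} - \frac{98}{\sqrt{-11 + z}} = \frac{51}{41} - \frac{98}{\sqrt{-11 + z}}$)
$\sqrt{-40305 + Z{\left(207,-141 \right)}} = \sqrt{-40305 + \left(\frac{51}{41} - \frac{98}{\sqrt{-11 + 207}}\right)} = \sqrt{-40305 + \left(\frac{51}{41} - \frac{98}{14}\right)} = \sqrt{-40305 + \left(\frac{51}{41} - 7\right)} = \sqrt{-40305 - \frac{236}{41}} = \sqrt{- \frac{1652741}{41}} = \frac{i \sqrt{67762381}}{41}$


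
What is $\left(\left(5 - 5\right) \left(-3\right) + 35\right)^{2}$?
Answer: $1225$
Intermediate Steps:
$\left(\left(5 - 5\right) \left(-3\right) + 35\right)^{2} = \left(0 \left(-3\right) + 35\right)^{2} = \left(0 + 35\right)^{2} = 35^{2} = 1225$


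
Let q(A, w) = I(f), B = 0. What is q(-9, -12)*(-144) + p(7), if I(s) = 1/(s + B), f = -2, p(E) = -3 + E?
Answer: 76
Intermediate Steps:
I(s) = 1/s (I(s) = 1/(s + 0) = 1/s)
q(A, w) = -1/2 (q(A, w) = 1/(-2) = -1/2)
q(-9, -12)*(-144) + p(7) = -1/2*(-144) + (-3 + 7) = 72 + 4 = 76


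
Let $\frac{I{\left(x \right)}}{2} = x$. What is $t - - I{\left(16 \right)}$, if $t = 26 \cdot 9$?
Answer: $266$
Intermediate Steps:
$t = 234$
$I{\left(x \right)} = 2 x$
$t - - I{\left(16 \right)} = 234 - - 2 \cdot 16 = 234 - \left(-1\right) 32 = 234 - -32 = 234 + 32 = 266$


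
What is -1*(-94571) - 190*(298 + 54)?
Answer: 27691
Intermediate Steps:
-1*(-94571) - 190*(298 + 54) = 94571 - 190*352 = 94571 - 1*66880 = 94571 - 66880 = 27691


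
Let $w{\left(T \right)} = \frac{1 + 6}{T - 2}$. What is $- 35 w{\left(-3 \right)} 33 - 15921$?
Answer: $-14304$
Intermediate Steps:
$w{\left(T \right)} = \frac{7}{-2 + T}$
$- 35 w{\left(-3 \right)} 33 - 15921 = - 35 \frac{7}{-2 - 3} \cdot 33 - 15921 = - 35 \frac{7}{-5} \cdot 33 - 15921 = - 35 \cdot 7 \left(- \frac{1}{5}\right) 33 - 15921 = \left(-35\right) \left(- \frac{7}{5}\right) 33 - 15921 = 49 \cdot 33 - 15921 = 1617 - 15921 = -14304$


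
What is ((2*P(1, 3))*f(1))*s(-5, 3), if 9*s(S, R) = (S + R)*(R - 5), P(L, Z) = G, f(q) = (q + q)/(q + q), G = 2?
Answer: 16/9 ≈ 1.7778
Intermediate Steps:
f(q) = 1 (f(q) = (2*q)/((2*q)) = (2*q)*(1/(2*q)) = 1)
P(L, Z) = 2
s(S, R) = (-5 + R)*(R + S)/9 (s(S, R) = ((S + R)*(R - 5))/9 = ((R + S)*(-5 + R))/9 = ((-5 + R)*(R + S))/9 = (-5 + R)*(R + S)/9)
((2*P(1, 3))*f(1))*s(-5, 3) = ((2*2)*1)*(-5/9*3 - 5/9*(-5) + (1/9)*3**2 + (1/9)*3*(-5)) = (4*1)*(-5/3 + 25/9 + (1/9)*9 - 5/3) = 4*(-5/3 + 25/9 + 1 - 5/3) = 4*(4/9) = 16/9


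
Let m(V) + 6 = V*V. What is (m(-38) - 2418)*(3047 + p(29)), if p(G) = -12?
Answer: -2974300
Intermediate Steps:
m(V) = -6 + V² (m(V) = -6 + V*V = -6 + V²)
(m(-38) - 2418)*(3047 + p(29)) = ((-6 + (-38)²) - 2418)*(3047 - 12) = ((-6 + 1444) - 2418)*3035 = (1438 - 2418)*3035 = -980*3035 = -2974300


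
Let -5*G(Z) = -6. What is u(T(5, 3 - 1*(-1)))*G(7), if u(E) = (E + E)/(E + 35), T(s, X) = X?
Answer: 16/65 ≈ 0.24615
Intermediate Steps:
u(E) = 2*E/(35 + E) (u(E) = (2*E)/(35 + E) = 2*E/(35 + E))
G(Z) = 6/5 (G(Z) = -⅕*(-6) = 6/5)
u(T(5, 3 - 1*(-1)))*G(7) = (2*(3 - 1*(-1))/(35 + (3 - 1*(-1))))*(6/5) = (2*(3 + 1)/(35 + (3 + 1)))*(6/5) = (2*4/(35 + 4))*(6/5) = (2*4/39)*(6/5) = (2*4*(1/39))*(6/5) = (8/39)*(6/5) = 16/65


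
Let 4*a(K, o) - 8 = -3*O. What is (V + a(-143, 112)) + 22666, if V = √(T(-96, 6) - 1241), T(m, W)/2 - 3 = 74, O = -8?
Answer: 22674 + I*√1087 ≈ 22674.0 + 32.97*I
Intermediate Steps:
T(m, W) = 154 (T(m, W) = 6 + 2*74 = 6 + 148 = 154)
a(K, o) = 8 (a(K, o) = 2 + (-3*(-8))/4 = 2 + (¼)*24 = 2 + 6 = 8)
V = I*√1087 (V = √(154 - 1241) = √(-1087) = I*√1087 ≈ 32.97*I)
(V + a(-143, 112)) + 22666 = (I*√1087 + 8) + 22666 = (8 + I*√1087) + 22666 = 22674 + I*√1087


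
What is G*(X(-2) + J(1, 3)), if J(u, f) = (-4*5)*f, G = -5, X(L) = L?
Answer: 310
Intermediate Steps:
J(u, f) = -20*f
G*(X(-2) + J(1, 3)) = -5*(-2 - 20*3) = -5*(-2 - 60) = -5*(-62) = 310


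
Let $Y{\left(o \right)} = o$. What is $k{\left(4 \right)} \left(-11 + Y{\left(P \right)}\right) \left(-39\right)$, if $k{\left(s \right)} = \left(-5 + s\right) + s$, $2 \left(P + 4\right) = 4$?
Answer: $1521$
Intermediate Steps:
$P = -2$ ($P = -4 + \frac{1}{2} \cdot 4 = -4 + 2 = -2$)
$k{\left(s \right)} = -5 + 2 s$
$k{\left(4 \right)} \left(-11 + Y{\left(P \right)}\right) \left(-39\right) = \left(-5 + 2 \cdot 4\right) \left(-11 - 2\right) \left(-39\right) = \left(-5 + 8\right) \left(-13\right) \left(-39\right) = 3 \left(-13\right) \left(-39\right) = \left(-39\right) \left(-39\right) = 1521$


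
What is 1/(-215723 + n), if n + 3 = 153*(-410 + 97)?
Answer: -1/263615 ≈ -3.7934e-6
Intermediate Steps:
n = -47892 (n = -3 + 153*(-410 + 97) = -3 + 153*(-313) = -3 - 47889 = -47892)
1/(-215723 + n) = 1/(-215723 - 47892) = 1/(-263615) = -1/263615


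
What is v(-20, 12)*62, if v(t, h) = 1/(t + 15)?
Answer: -62/5 ≈ -12.400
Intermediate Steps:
v(t, h) = 1/(15 + t)
v(-20, 12)*62 = 62/(15 - 20) = 62/(-5) = -⅕*62 = -62/5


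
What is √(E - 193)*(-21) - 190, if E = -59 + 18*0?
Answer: -190 - 126*I*√7 ≈ -190.0 - 333.36*I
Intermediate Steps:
E = -59 (E = -59 + 0 = -59)
√(E - 193)*(-21) - 190 = √(-59 - 193)*(-21) - 190 = √(-252)*(-21) - 190 = (6*I*√7)*(-21) - 190 = -126*I*√7 - 190 = -190 - 126*I*√7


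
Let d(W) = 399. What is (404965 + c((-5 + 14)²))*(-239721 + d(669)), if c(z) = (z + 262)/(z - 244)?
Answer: -15797394410544/163 ≈ -9.6916e+10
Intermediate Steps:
c(z) = (262 + z)/(-244 + z)
(404965 + c((-5 + 14)²))*(-239721 + d(669)) = (404965 + (262 + (-5 + 14)²)/(-244 + (-5 + 14)²))*(-239721 + 399) = (404965 + (262 + 9²)/(-244 + 9²))*(-239322) = (404965 + (262 + 81)/(-244 + 81))*(-239322) = (404965 + 343/(-163))*(-239322) = (404965 - 1/163*343)*(-239322) = (404965 - 343/163)*(-239322) = (66008952/163)*(-239322) = -15797394410544/163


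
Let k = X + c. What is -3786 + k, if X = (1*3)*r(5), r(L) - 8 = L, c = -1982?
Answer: -5729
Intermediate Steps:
r(L) = 8 + L
X = 39 (X = (1*3)*(8 + 5) = 3*13 = 39)
k = -1943 (k = 39 - 1982 = -1943)
-3786 + k = -3786 - 1943 = -5729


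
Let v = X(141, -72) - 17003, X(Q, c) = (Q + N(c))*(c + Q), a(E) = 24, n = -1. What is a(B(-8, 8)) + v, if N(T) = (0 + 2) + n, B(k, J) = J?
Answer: -7181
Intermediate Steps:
N(T) = 1 (N(T) = (0 + 2) - 1 = 2 - 1 = 1)
X(Q, c) = (1 + Q)*(Q + c) (X(Q, c) = (Q + 1)*(c + Q) = (1 + Q)*(Q + c))
v = -7205 (v = (141 - 72 + 141² + 141*(-72)) - 17003 = (141 - 72 + 19881 - 10152) - 17003 = 9798 - 17003 = -7205)
a(B(-8, 8)) + v = 24 - 7205 = -7181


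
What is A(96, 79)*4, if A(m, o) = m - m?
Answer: 0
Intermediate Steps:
A(m, o) = 0
A(96, 79)*4 = 0*4 = 0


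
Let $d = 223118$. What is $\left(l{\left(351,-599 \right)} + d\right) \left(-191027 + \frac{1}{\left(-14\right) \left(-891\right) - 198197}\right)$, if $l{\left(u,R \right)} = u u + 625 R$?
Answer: $\frac{995373784637232}{185723} \approx 5.3595 \cdot 10^{9}$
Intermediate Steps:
$l{\left(u,R \right)} = u^{2} + 625 R$
$\left(l{\left(351,-599 \right)} + d\right) \left(-191027 + \frac{1}{\left(-14\right) \left(-891\right) - 198197}\right) = \left(\left(351^{2} + 625 \left(-599\right)\right) + 223118\right) \left(-191027 + \frac{1}{\left(-14\right) \left(-891\right) - 198197}\right) = \left(\left(123201 - 374375\right) + 223118\right) \left(-191027 + \frac{1}{12474 - 198197}\right) = \left(-251174 + 223118\right) \left(-191027 + \frac{1}{-185723}\right) = - 28056 \left(-191027 - \frac{1}{185723}\right) = \left(-28056\right) \left(- \frac{35478107522}{185723}\right) = \frac{995373784637232}{185723}$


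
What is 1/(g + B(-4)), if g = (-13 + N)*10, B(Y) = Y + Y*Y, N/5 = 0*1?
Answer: -1/118 ≈ -0.0084746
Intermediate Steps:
N = 0 (N = 5*(0*1) = 5*0 = 0)
B(Y) = Y + Y**2
g = -130 (g = (-13 + 0)*10 = -13*10 = -130)
1/(g + B(-4)) = 1/(-130 - 4*(1 - 4)) = 1/(-130 - 4*(-3)) = 1/(-130 + 12) = 1/(-118) = -1/118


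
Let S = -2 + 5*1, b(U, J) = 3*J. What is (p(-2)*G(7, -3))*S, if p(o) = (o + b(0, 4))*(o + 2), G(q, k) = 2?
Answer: 0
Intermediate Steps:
S = 3 (S = -2 + 5 = 3)
p(o) = (2 + o)*(12 + o) (p(o) = (o + 3*4)*(o + 2) = (o + 12)*(2 + o) = (12 + o)*(2 + o) = (2 + o)*(12 + o))
(p(-2)*G(7, -3))*S = ((24 + (-2)**2 + 14*(-2))*2)*3 = ((24 + 4 - 28)*2)*3 = (0*2)*3 = 0*3 = 0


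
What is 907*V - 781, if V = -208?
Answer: -189437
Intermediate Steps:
907*V - 781 = 907*(-208) - 781 = -188656 - 781 = -189437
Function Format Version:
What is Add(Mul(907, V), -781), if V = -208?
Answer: -189437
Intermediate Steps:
Add(Mul(907, V), -781) = Add(Mul(907, -208), -781) = Add(-188656, -781) = -189437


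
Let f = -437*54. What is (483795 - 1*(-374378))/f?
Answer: -45167/1242 ≈ -36.366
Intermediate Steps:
f = -23598
(483795 - 1*(-374378))/f = (483795 - 1*(-374378))/(-23598) = (483795 + 374378)*(-1/23598) = 858173*(-1/23598) = -45167/1242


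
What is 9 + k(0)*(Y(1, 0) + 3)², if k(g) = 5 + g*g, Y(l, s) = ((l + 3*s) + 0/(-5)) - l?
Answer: 54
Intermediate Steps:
Y(l, s) = 3*s (Y(l, s) = ((l + 3*s) + 0*(-⅕)) - l = ((l + 3*s) + 0) - l = (l + 3*s) - l = 3*s)
k(g) = 5 + g²
9 + k(0)*(Y(1, 0) + 3)² = 9 + (5 + 0²)*(3*0 + 3)² = 9 + (5 + 0)*(0 + 3)² = 9 + 5*3² = 9 + 5*9 = 9 + 45 = 54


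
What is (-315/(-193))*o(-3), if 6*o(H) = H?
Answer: -315/386 ≈ -0.81606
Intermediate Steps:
o(H) = H/6
(-315/(-193))*o(-3) = (-315/(-193))*((⅙)*(-3)) = -315*(-1/193)*(-½) = (315/193)*(-½) = -315/386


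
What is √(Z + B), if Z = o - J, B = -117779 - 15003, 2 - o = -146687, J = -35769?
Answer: 2*√12419 ≈ 222.88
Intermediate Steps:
o = 146689 (o = 2 - 1*(-146687) = 2 + 146687 = 146689)
B = -132782
Z = 182458 (Z = 146689 - 1*(-35769) = 146689 + 35769 = 182458)
√(Z + B) = √(182458 - 132782) = √49676 = 2*√12419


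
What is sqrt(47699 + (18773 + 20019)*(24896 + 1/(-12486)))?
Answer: sqrt(37642621779488991)/6243 ≈ 31078.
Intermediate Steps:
sqrt(47699 + (18773 + 20019)*(24896 + 1/(-12486))) = sqrt(47699 + 38792*(24896 - 1/12486)) = sqrt(47699 + 38792*(310851455/12486)) = sqrt(47699 + 6029274821180/6243) = sqrt(6029572606037/6243) = sqrt(37642621779488991)/6243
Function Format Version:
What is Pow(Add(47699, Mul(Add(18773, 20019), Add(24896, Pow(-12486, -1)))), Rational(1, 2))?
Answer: Mul(Rational(1, 6243), Pow(37642621779488991, Rational(1, 2))) ≈ 31078.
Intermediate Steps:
Pow(Add(47699, Mul(Add(18773, 20019), Add(24896, Pow(-12486, -1)))), Rational(1, 2)) = Pow(Add(47699, Mul(38792, Add(24896, Rational(-1, 12486)))), Rational(1, 2)) = Pow(Add(47699, Mul(38792, Rational(310851455, 12486))), Rational(1, 2)) = Pow(Add(47699, Rational(6029274821180, 6243)), Rational(1, 2)) = Pow(Rational(6029572606037, 6243), Rational(1, 2)) = Mul(Rational(1, 6243), Pow(37642621779488991, Rational(1, 2)))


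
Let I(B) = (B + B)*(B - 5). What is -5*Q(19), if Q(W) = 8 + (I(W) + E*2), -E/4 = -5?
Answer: -2900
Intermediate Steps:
E = 20 (E = -4*(-5) = 20)
I(B) = 2*B*(-5 + B) (I(B) = (2*B)*(-5 + B) = 2*B*(-5 + B))
Q(W) = 48 + 2*W*(-5 + W) (Q(W) = 8 + (2*W*(-5 + W) + 20*2) = 8 + (2*W*(-5 + W) + 40) = 8 + (40 + 2*W*(-5 + W)) = 48 + 2*W*(-5 + W))
-5*Q(19) = -5*(48 + 2*19*(-5 + 19)) = -5*(48 + 2*19*14) = -5*(48 + 532) = -5*580 = -2900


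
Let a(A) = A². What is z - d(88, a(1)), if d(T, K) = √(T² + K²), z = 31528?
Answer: 31528 - √7745 ≈ 31440.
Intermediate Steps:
d(T, K) = √(K² + T²)
z - d(88, a(1)) = 31528 - √((1²)² + 88²) = 31528 - √(1² + 7744) = 31528 - √(1 + 7744) = 31528 - √7745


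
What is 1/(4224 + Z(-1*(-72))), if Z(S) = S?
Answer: 1/4296 ≈ 0.00023277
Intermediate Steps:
1/(4224 + Z(-1*(-72))) = 1/(4224 - 1*(-72)) = 1/(4224 + 72) = 1/4296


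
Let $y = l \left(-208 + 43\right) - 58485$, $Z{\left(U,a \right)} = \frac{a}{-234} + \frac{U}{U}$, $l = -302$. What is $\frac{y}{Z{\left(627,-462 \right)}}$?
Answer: $- \frac{337545}{116} \approx -2909.9$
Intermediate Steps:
$Z{\left(U,a \right)} = 1 - \frac{a}{234}$ ($Z{\left(U,a \right)} = a \left(- \frac{1}{234}\right) + 1 = - \frac{a}{234} + 1 = 1 - \frac{a}{234}$)
$y = -8655$ ($y = - 302 \left(-208 + 43\right) - 58485 = \left(-302\right) \left(-165\right) - 58485 = 49830 - 58485 = -8655$)
$\frac{y}{Z{\left(627,-462 \right)}} = - \frac{8655}{1 - - \frac{77}{39}} = - \frac{8655}{1 + \frac{77}{39}} = - \frac{8655}{\frac{116}{39}} = \left(-8655\right) \frac{39}{116} = - \frac{337545}{116}$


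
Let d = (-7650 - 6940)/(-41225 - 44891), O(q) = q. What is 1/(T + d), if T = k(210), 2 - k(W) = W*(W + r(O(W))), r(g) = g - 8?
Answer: -43058/3725284749 ≈ -1.1558e-5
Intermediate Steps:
r(g) = -8 + g
k(W) = 2 - W*(-8 + 2*W) (k(W) = 2 - W*(W + (-8 + W)) = 2 - W*(-8 + 2*W))
T = -86518 (T = 2 - 1*210**2 - 1*210*(-8 + 210) = 2 - 1*44100 - 1*210*202 = 2 - 44100 - 42420 = -86518)
d = 7295/43058 (d = -14590/(-86116) = -14590*(-1/86116) = 7295/43058 ≈ 0.16942)
1/(T + d) = 1/(-86518 + 7295/43058) = 1/(-3725284749/43058) = -43058/3725284749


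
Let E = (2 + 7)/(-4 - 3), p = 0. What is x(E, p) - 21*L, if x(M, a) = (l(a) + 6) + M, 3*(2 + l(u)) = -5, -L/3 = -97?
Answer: -128309/21 ≈ -6110.0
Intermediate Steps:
L = 291 (L = -3*(-97) = 291)
l(u) = -11/3 (l(u) = -2 + (⅓)*(-5) = -2 - 5/3 = -11/3)
E = -9/7 (E = 9/(-7) = 9*(-⅐) = -9/7 ≈ -1.2857)
x(M, a) = 7/3 + M (x(M, a) = (-11/3 + 6) + M = 7/3 + M)
x(E, p) - 21*L = (7/3 - 9/7) - 21*291 = 22/21 - 6111 = -128309/21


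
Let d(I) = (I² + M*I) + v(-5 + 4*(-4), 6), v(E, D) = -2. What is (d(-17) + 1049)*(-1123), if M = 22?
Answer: -1080326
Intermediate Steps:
d(I) = -2 + I² + 22*I (d(I) = (I² + 22*I) - 2 = -2 + I² + 22*I)
(d(-17) + 1049)*(-1123) = ((-2 + (-17)² + 22*(-17)) + 1049)*(-1123) = ((-2 + 289 - 374) + 1049)*(-1123) = (-87 + 1049)*(-1123) = 962*(-1123) = -1080326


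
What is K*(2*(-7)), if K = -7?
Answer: 98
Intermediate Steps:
K*(2*(-7)) = -14*(-7) = -7*(-14) = 98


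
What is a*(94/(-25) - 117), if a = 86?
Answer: -259634/25 ≈ -10385.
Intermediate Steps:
a*(94/(-25) - 117) = 86*(94/(-25) - 117) = 86*(94*(-1/25) - 117) = 86*(-94/25 - 117) = 86*(-3019/25) = -259634/25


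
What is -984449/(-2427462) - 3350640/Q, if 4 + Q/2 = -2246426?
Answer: 209275713497/181770782022 ≈ 1.1513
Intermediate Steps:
Q = -4492860 (Q = -8 + 2*(-2246426) = -8 - 4492852 = -4492860)
-984449/(-2427462) - 3350640/Q = -984449/(-2427462) - 3350640/(-4492860) = -984449*(-1/2427462) - 3350640*(-1/4492860) = 984449/2427462 + 55844/74881 = 209275713497/181770782022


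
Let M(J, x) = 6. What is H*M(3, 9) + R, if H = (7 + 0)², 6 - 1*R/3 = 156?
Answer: -156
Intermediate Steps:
R = -450 (R = 18 - 3*156 = 18 - 468 = -450)
H = 49 (H = 7² = 49)
H*M(3, 9) + R = 49*6 - 450 = 294 - 450 = -156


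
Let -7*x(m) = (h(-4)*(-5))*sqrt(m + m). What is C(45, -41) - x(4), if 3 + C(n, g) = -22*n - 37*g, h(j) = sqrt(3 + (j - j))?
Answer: 524 - 10*sqrt(6)/7 ≈ 520.50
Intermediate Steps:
h(j) = sqrt(3) (h(j) = sqrt(3 + 0) = sqrt(3))
C(n, g) = -3 - 37*g - 22*n (C(n, g) = -3 + (-22*n - 37*g) = -3 + (-37*g - 22*n) = -3 - 37*g - 22*n)
x(m) = 5*sqrt(6)*sqrt(m)/7 (x(m) = -sqrt(3)*(-5)*sqrt(m + m)/7 = -(-5*sqrt(3))*sqrt(2*m)/7 = -(-5*sqrt(3))*sqrt(2)*sqrt(m)/7 = -(-5)*sqrt(6)*sqrt(m)/7 = 5*sqrt(6)*sqrt(m)/7)
C(45, -41) - x(4) = (-3 - 37*(-41) - 22*45) - 5*sqrt(6)*sqrt(4)/7 = (-3 + 1517 - 990) - 5*sqrt(6)*2/7 = 524 - 10*sqrt(6)/7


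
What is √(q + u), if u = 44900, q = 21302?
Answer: √66202 ≈ 257.30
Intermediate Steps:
√(q + u) = √(21302 + 44900) = √66202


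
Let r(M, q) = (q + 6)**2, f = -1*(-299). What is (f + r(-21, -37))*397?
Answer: 500220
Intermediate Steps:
f = 299
r(M, q) = (6 + q)**2
(f + r(-21, -37))*397 = (299 + (6 - 37)**2)*397 = (299 + (-31)**2)*397 = (299 + 961)*397 = 1260*397 = 500220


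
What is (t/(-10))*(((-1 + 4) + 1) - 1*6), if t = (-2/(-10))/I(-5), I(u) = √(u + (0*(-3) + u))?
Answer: -I*√10/250 ≈ -0.012649*I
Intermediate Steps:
I(u) = √2*√u (I(u) = √(u + (0 + u)) = √(u + u) = √(2*u) = √2*√u)
t = -I*√10/50 (t = (-2/(-10))/((√2*√(-5))) = (-2*(-⅒))/((√2*(I*√5))) = 1/(5*((I*√10))) = (-I*√10/10)/5 = -I*√10/50 ≈ -0.063246*I)
(t/(-10))*(((-1 + 4) + 1) - 1*6) = (-I*√10/50/(-10))*(((-1 + 4) + 1) - 1*6) = (-I*√10/50*(-⅒))*((3 + 1) - 6) = (I*√10/500)*(4 - 6) = (I*√10/500)*(-2) = -I*√10/250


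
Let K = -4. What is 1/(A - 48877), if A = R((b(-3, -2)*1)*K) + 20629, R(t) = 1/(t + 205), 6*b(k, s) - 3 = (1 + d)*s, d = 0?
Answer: -613/17316021 ≈ -3.5401e-5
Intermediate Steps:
b(k, s) = ½ + s/6 (b(k, s) = ½ + ((1 + 0)*s)/6 = ½ + (1*s)/6 = ½ + s/6)
R(t) = 1/(205 + t)
A = 12645580/613 (A = 1/(205 + ((½ + (⅙)*(-2))*1)*(-4)) + 20629 = 1/(205 + ((½ - ⅓)*1)*(-4)) + 20629 = 1/(205 + ((⅙)*1)*(-4)) + 20629 = 1/(205 + (⅙)*(-4)) + 20629 = 1/(205 - ⅔) + 20629 = 1/(613/3) + 20629 = 3/613 + 20629 = 12645580/613 ≈ 20629.)
1/(A - 48877) = 1/(12645580/613 - 48877) = 1/(-17316021/613) = -613/17316021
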